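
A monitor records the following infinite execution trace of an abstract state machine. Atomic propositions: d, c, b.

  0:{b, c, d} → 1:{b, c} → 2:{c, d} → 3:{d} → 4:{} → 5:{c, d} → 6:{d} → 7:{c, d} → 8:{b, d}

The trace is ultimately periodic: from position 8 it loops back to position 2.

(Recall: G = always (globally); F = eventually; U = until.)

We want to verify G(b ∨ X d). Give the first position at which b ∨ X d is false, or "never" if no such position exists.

3

Check b ∨ X d at each position in order: 0 ✓, 1 ✓, 2 ✓.
At position 3 the labels are {d} and the next position 4 has {}, so b ∨ X d is false there. This is the first violation.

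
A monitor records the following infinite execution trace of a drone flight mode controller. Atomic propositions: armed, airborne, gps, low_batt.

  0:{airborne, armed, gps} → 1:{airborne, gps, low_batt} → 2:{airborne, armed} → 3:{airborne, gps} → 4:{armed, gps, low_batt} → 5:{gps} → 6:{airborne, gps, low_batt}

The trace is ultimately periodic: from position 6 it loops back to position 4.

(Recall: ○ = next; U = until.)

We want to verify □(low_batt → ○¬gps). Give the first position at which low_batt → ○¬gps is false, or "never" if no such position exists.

4

Check low_batt → ○¬gps at each position in order: 0 ✓, 1 ✓, 2 ✓, 3 ✓.
At position 4 the labels are {armed, gps, low_batt} and the next position 5 has {gps}, so low_batt → ○¬gps is false there. This is the first violation.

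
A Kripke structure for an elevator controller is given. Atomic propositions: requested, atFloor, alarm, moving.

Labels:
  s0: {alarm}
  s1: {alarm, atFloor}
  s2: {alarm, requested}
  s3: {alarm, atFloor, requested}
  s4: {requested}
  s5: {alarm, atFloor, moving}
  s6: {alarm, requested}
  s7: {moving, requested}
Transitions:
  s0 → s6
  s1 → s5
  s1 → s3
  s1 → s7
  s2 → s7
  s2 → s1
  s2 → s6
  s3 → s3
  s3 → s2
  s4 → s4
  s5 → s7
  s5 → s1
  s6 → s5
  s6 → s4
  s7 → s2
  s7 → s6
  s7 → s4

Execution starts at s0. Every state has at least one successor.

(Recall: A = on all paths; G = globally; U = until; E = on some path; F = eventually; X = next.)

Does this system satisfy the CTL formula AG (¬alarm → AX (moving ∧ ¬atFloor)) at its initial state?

States satisfying ¬alarm → AX (moving ∧ ¬atFloor): {s0, s1, s2, s3, s5, s6}.
States satisfying AG (¬alarm → AX (moving ∧ ¬atFloor)): ∅.
s4 is reachable from s0 and violates ¬alarm → AX (moving ∧ ¬atFloor), so AG fails at s0.
s0 ∉ Sat(AG (¬alarm → AX (moving ∧ ¬atFloor))).

No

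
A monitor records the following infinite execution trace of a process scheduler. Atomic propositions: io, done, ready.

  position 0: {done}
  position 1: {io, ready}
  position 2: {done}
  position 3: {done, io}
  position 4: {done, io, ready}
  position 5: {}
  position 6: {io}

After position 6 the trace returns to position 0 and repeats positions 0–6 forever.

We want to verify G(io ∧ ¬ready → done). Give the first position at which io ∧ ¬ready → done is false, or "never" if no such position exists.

6

Check io ∧ ¬ready → done at each position in order: 0 ✓, 1 ✓, 2 ✓, 3 ✓, 4 ✓, 5 ✓.
At position 6 the labels are {io}, so io ∧ ¬ready → done is false there. This is the first violation.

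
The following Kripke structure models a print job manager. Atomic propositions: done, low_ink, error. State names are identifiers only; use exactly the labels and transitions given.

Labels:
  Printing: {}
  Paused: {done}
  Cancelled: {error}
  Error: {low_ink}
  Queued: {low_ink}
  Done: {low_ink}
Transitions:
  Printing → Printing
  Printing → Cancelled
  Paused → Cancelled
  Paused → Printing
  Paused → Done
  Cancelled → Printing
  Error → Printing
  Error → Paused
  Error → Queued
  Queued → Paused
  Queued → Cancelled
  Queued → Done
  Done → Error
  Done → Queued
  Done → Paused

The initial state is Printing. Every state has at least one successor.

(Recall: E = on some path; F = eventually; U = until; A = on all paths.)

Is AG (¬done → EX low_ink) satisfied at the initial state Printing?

States satisfying ¬done → EX low_ink: {Paused, Error, Queued, Done}.
States satisfying AG (¬done → EX low_ink): ∅.
Cancelled is reachable from Printing and violates ¬done → EX low_ink, so AG fails at Printing.
Printing ∉ Sat(AG (¬done → EX low_ink)).

Violated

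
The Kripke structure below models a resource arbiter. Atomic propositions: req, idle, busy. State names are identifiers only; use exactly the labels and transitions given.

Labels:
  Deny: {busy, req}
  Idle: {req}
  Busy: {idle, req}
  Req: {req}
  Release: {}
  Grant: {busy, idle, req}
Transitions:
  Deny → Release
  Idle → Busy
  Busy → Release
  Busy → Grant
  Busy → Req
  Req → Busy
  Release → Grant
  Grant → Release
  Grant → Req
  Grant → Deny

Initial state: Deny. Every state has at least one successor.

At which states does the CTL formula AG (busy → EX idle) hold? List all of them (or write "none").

States satisfying busy → EX idle: {Idle, Busy, Req, Release}.
States satisfying AG (busy → EX idle): ∅.

none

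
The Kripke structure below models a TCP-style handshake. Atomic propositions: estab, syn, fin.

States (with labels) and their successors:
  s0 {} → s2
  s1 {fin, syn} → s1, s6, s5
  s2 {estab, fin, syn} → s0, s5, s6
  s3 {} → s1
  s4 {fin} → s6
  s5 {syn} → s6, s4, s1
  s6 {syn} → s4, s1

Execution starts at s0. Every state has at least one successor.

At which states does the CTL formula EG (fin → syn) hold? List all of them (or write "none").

{s0, s1, s2, s3, s5, s6}

States satisfying fin → syn: {s0, s1, s2, s3, s5, s6}.
States satisfying EG (fin → syn): {s0, s1, s2, s3, s5, s6}.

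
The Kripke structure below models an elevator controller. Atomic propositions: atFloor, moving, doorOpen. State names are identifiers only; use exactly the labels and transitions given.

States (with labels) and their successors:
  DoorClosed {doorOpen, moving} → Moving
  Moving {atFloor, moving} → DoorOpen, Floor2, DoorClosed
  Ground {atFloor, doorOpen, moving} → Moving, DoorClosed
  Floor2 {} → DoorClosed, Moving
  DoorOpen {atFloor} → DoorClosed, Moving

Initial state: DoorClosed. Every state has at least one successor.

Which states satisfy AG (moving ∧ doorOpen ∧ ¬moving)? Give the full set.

none

States satisfying moving ∧ doorOpen ∧ ¬moving: ∅.
States satisfying AG (moving ∧ doorOpen ∧ ¬moving): ∅.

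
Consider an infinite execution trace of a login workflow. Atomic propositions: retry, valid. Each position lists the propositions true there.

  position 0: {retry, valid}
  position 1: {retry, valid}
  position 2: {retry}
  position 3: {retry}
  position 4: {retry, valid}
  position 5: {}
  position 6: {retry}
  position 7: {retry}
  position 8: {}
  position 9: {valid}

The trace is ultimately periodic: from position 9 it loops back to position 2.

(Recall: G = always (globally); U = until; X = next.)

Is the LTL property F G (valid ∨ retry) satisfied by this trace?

Does not hold

G (valid ∨ retry) is false at every position 0..9, so it never becomes true and F G (valid ∨ retry) fails.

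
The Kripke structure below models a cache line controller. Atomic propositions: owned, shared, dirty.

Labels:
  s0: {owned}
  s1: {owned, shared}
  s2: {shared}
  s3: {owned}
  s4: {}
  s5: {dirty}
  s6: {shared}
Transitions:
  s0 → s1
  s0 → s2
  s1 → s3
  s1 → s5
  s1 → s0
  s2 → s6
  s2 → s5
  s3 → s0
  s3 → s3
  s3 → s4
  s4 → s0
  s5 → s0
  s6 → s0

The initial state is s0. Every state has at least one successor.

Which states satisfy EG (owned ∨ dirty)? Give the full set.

{s0, s1, s3, s5}

States satisfying owned ∨ dirty: {s0, s1, s3, s5}.
States satisfying EG (owned ∨ dirty): {s0, s1, s3, s5}.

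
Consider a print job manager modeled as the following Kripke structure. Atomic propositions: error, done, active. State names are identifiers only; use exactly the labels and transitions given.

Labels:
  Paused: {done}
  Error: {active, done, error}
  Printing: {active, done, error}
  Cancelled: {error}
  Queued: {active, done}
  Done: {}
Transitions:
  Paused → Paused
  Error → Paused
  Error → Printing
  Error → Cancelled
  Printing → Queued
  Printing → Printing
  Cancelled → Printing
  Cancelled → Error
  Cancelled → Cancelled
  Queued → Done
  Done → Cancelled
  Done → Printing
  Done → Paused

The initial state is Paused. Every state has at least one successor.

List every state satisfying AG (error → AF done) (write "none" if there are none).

States satisfying error → AF done: {Paused, Error, Printing, Queued, Done}.
States satisfying AG (error → AF done): {Paused}.

{Paused}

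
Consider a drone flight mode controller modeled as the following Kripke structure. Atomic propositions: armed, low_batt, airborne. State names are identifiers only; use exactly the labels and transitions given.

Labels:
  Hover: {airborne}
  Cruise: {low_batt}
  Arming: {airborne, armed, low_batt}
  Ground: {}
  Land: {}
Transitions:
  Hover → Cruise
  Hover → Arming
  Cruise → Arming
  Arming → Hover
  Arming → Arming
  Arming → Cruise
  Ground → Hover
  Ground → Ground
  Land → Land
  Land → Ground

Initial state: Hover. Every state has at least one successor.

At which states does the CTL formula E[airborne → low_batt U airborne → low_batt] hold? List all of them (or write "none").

{Cruise, Arming, Ground, Land}

States satisfying airborne → low_batt: {Cruise, Arming, Ground, Land}.
States satisfying E[airborne → low_batt U airborne → low_batt]: {Cruise, Arming, Ground, Land}.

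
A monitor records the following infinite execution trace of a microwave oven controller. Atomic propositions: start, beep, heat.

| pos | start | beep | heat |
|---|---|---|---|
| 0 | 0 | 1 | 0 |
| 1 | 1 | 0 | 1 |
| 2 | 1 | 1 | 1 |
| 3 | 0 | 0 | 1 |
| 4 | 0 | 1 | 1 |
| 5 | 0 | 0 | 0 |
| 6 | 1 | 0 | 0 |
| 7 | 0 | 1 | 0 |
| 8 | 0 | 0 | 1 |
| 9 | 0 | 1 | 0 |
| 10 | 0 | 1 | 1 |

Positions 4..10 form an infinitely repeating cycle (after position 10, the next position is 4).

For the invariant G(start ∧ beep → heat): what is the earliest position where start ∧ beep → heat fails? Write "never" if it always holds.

start ∧ beep → heat holds at every position 0..10, and those are all the positions the trace ever visits, so the invariant G(start ∧ beep → heat) is never violated.

never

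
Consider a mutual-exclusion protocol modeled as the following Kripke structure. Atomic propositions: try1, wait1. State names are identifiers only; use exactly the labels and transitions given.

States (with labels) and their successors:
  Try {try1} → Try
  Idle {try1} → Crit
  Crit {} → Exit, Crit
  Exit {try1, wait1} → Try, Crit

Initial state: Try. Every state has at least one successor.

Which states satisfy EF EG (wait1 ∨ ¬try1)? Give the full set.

States satisfying EG (wait1 ∨ ¬try1): {Crit, Exit}.
States satisfying EF EG (wait1 ∨ ¬try1): {Idle, Crit, Exit}.

{Idle, Crit, Exit}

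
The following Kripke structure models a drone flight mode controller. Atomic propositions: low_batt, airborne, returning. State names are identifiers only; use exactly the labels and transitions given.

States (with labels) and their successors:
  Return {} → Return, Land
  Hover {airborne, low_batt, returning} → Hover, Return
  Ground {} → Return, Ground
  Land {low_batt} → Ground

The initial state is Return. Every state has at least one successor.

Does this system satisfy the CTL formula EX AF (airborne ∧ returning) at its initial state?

Violated

States satisfying AF (airborne ∧ returning): {Hover}.
States satisfying EX AF (airborne ∧ returning): {Hover}.
No suitable path/successor from Return witnesses the formula.
Return ∉ Sat(EX AF (airborne ∧ returning)).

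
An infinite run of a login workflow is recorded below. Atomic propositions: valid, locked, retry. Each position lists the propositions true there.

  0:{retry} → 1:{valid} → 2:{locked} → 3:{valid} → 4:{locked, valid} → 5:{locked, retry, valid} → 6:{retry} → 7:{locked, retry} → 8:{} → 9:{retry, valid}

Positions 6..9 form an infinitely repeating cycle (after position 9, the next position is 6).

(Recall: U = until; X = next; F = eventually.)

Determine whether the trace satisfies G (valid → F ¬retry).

valid → F ¬retry holds at every position 0..9, and those are all positions ever visited, so G (valid → F ¬retry) holds.
Positions where valid holds: 1, 3, 4, 5, 9.
Check F ¬retry at each: 1→ok, 3→ok, 4→ok, 5→ok, 9→ok.

Satisfied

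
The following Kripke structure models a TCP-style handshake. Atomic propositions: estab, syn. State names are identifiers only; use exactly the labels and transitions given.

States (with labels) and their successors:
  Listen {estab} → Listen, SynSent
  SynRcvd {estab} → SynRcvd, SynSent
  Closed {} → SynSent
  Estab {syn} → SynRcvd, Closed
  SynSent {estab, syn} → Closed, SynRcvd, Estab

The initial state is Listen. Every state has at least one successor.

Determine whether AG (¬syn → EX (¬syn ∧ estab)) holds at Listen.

States satisfying ¬syn → EX (¬syn ∧ estab): {Listen, SynRcvd, Estab, SynSent}.
States satisfying AG (¬syn → EX (¬syn ∧ estab)): ∅.
Closed is reachable from Listen and violates ¬syn → EX (¬syn ∧ estab), so AG fails at Listen.
Listen ∉ Sat(AG (¬syn → EX (¬syn ∧ estab))).

Violated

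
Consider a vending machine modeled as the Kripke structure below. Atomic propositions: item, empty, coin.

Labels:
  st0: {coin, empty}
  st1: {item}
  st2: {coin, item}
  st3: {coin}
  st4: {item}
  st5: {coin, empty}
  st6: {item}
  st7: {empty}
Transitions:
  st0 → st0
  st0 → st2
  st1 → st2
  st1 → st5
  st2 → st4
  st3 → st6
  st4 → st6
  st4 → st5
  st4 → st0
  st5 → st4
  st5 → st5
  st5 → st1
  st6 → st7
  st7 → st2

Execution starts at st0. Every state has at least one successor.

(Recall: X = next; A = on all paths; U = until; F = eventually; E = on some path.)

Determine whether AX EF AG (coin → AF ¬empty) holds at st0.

States satisfying EF AG (coin → AF ¬empty): ∅.
States satisfying AX EF AG (coin → AF ¬empty): ∅.
st0 ∉ Sat(AX EF AG (coin → AF ¬empty)).

Does not hold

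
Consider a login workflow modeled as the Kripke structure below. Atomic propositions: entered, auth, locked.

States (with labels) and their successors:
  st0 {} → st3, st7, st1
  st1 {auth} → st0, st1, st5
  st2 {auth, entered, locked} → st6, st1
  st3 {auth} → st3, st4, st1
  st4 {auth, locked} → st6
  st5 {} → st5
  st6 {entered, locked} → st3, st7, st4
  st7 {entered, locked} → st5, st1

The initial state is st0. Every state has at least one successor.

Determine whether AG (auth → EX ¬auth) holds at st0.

No

States satisfying auth → EX ¬auth: {st0, st1, st2, st4, st5, st6, st7}.
States satisfying AG (auth → EX ¬auth): {st5}.
st3 is reachable from st0 and violates auth → EX ¬auth, so AG fails at st0.
st0 ∉ Sat(AG (auth → EX ¬auth)).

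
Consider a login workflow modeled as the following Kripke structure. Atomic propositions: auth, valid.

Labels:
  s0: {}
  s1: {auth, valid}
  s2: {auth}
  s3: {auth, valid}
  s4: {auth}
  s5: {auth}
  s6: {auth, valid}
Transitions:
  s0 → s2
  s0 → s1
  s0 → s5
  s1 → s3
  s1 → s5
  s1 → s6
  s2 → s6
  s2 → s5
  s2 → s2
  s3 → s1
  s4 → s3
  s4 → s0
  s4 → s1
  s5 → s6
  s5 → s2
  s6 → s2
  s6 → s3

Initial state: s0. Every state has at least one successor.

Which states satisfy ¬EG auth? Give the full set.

States satisfying auth: {s1, s2, s3, s4, s5, s6}.
States satisfying EG auth: {s1, s2, s3, s4, s5, s6}.
States satisfying ¬EG auth: {s0}.

{s0}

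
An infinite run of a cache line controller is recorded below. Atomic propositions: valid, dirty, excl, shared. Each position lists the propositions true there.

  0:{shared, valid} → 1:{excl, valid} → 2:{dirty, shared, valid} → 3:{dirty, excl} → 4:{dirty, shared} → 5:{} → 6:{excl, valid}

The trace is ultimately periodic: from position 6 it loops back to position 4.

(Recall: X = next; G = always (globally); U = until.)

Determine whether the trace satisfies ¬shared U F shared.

Walking from position 0: F shared first holds at position 0, and ¬shared holds at every earlier position along the way, so ¬shared U F shared holds.

Yes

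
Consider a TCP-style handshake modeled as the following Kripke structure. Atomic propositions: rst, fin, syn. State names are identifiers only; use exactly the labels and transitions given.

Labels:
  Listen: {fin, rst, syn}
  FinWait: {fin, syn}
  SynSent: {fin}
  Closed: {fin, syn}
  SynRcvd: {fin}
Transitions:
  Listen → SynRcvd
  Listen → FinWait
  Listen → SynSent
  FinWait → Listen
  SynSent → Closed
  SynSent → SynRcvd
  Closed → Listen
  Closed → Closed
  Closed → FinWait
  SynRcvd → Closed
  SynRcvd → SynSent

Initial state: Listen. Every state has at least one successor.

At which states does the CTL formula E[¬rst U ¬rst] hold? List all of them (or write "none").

States satisfying ¬rst: {FinWait, SynSent, Closed, SynRcvd}.
States satisfying E[¬rst U ¬rst]: {FinWait, SynSent, Closed, SynRcvd}.

{FinWait, SynSent, Closed, SynRcvd}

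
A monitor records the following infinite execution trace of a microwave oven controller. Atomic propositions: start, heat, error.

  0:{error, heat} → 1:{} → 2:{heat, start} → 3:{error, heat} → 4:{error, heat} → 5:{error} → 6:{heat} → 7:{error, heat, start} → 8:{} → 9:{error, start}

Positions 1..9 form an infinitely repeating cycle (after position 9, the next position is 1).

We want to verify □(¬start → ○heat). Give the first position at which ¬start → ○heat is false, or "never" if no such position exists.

At position 0 the labels are {error, heat} and the next position 1 has {}, so ¬start → ○heat is false there. This is the first violation.

0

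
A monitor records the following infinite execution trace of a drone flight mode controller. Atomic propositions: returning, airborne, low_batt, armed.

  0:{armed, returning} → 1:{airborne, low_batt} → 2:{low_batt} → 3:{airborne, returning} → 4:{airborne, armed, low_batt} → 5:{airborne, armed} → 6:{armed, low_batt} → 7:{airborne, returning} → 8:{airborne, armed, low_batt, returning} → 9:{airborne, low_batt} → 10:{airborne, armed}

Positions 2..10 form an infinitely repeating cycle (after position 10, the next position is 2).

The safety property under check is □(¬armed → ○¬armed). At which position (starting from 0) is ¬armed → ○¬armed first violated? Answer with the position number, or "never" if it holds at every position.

Check ¬armed → ○¬armed at each position in order: 0 ✓, 1 ✓, 2 ✓.
At position 3 the labels are {airborne, returning} and the next position 4 has {airborne, armed, low_batt}, so ¬armed → ○¬armed is false there. This is the first violation.

3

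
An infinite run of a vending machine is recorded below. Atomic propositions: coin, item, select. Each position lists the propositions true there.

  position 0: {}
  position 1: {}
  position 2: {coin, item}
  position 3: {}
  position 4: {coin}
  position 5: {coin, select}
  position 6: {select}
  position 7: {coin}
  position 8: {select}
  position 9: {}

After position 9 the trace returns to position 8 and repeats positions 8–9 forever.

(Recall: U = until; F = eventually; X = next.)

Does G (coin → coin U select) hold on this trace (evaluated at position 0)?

No

coin → coin U select must hold at every position from 0 onward. It fails at position 2, so G (coin → coin U select) is false.
Positions where coin holds: 2, 4, 5, 7.
Check coin U select at each: 2→fails, 4→ok, 5→ok, 7→ok.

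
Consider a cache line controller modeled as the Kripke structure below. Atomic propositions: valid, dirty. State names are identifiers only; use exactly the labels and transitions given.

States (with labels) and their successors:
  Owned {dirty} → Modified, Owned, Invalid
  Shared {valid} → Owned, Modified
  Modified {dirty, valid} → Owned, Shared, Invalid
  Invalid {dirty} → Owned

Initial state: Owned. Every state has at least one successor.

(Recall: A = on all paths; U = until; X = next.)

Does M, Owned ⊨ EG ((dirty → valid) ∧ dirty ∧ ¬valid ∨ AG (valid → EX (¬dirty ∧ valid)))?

States satisfying EG ((dirty → valid) ∧ dirty ∧ ¬valid ∨ AG (valid → EX (¬dirty ∧ valid))): ∅.
No suitable path/successor from Owned witnesses the formula.
Owned ∉ Sat(EG ((dirty → valid) ∧ dirty ∧ ¬valid ∨ AG (valid → EX (¬dirty ∧ valid)))).

Violated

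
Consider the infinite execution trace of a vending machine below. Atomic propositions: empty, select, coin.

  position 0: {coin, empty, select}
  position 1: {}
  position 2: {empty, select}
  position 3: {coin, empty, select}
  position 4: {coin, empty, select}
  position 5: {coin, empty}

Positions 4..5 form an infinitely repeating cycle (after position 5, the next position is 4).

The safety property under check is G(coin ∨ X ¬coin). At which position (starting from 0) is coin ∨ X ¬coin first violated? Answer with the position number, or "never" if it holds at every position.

Check coin ∨ X ¬coin at each position in order: 0 ✓, 1 ✓.
At position 2 the labels are {empty, select} and the next position 3 has {coin, empty, select}, so coin ∨ X ¬coin is false there. This is the first violation.

2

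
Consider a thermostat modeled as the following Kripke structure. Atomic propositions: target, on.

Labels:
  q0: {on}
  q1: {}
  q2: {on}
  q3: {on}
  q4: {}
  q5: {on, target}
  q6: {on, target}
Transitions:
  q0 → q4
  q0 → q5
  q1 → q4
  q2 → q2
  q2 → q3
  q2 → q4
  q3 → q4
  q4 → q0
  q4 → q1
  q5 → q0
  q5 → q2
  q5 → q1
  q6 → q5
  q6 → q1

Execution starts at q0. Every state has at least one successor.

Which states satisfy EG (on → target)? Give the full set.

{q1, q4, q5, q6}

States satisfying on → target: {q1, q4, q5, q6}.
States satisfying EG (on → target): {q1, q4, q5, q6}.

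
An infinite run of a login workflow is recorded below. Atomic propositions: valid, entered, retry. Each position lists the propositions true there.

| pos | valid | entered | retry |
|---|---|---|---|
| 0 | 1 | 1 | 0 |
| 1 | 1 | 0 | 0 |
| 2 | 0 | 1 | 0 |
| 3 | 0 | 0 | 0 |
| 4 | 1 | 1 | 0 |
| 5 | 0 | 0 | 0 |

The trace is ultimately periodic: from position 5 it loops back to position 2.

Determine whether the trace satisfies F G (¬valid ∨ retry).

G (¬valid ∨ retry) is false at every position 0..5, so it never becomes true and F G (¬valid ∨ retry) fails.

No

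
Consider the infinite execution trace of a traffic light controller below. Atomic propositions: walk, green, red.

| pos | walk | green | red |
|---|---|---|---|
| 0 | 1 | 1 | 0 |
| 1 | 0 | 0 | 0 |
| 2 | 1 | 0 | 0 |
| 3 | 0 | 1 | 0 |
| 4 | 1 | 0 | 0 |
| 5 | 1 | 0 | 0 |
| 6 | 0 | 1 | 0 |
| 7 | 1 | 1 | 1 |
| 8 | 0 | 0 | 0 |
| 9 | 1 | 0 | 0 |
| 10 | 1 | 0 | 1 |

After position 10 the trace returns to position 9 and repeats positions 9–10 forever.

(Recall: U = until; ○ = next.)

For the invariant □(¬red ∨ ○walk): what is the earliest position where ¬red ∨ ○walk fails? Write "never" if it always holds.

7

Check ¬red ∨ ○walk at each position in order: 0 ✓, 1 ✓, 2 ✓, 3 ✓, 4 ✓, 5 ✓, 6 ✓.
At position 7 the labels are {green, red, walk} and the next position 8 has {}, so ¬red ∨ ○walk is false there. This is the first violation.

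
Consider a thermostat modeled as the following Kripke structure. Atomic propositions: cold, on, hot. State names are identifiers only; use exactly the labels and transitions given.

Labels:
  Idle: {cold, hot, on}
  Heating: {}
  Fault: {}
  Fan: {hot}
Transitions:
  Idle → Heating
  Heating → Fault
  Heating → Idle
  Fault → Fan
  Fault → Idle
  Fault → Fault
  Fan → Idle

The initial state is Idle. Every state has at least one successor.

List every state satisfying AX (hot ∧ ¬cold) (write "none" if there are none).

none

States satisfying hot ∧ ¬cold: {Fan}.
States satisfying AX (hot ∧ ¬cold): ∅.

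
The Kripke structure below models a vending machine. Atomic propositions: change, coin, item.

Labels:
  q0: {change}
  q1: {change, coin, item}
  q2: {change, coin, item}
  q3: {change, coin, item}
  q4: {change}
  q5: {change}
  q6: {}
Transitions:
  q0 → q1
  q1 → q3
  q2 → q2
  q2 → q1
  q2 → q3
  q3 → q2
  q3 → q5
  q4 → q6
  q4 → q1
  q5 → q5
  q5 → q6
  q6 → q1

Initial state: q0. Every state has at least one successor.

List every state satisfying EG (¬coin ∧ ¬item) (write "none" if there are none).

{q5}

States satisfying ¬coin ∧ ¬item: {q0, q4, q5, q6}.
States satisfying EG (¬coin ∧ ¬item): {q5}.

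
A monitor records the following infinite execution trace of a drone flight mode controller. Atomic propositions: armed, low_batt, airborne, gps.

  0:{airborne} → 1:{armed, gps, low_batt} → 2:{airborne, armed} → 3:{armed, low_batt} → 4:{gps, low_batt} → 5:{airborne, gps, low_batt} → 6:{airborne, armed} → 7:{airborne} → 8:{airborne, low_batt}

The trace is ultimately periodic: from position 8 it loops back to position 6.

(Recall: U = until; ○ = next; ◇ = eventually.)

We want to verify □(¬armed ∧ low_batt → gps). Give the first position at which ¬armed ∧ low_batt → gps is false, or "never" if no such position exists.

Check ¬armed ∧ low_batt → gps at each position in order: 0 ✓, 1 ✓, 2 ✓, 3 ✓, 4 ✓, 5 ✓, 6 ✓, 7 ✓.
At position 8 the labels are {airborne, low_batt}, so ¬armed ∧ low_batt → gps is false there. This is the first violation.

8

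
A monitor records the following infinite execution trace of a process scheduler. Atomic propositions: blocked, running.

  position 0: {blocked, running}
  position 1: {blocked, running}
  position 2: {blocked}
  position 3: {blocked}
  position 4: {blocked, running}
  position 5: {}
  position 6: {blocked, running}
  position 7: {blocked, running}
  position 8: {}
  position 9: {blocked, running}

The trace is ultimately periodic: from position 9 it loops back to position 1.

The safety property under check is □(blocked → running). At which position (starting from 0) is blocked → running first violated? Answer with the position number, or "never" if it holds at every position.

2

Check blocked → running at each position in order: 0 ✓, 1 ✓.
At position 2 the labels are {blocked}, so blocked → running is false there. This is the first violation.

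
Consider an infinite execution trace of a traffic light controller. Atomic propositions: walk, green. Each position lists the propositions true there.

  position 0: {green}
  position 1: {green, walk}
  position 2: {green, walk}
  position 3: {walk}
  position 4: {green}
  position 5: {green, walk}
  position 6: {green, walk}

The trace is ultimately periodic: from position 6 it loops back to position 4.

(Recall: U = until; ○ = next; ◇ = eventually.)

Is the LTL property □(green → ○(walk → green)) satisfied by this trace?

Violated

green → ○(walk → green) must hold at every position from 0 onward. It fails at position 2, so □(green → ○(walk → green)) is false.
Positions where green holds: 0, 1, 2, 4, 5, 6.
Check ○(walk → green) at each: 0→ok, 1→ok, 2→fails, 4→ok, 5→ok, 6→ok.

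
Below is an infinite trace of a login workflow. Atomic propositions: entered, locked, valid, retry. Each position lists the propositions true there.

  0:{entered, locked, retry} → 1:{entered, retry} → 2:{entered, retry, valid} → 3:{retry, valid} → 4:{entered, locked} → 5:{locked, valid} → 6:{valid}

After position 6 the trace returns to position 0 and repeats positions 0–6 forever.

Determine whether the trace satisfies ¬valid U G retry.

No

Walking from position 0: at position 2, G retry has not yet held and ¬valid fails, so ¬valid U G retry is false.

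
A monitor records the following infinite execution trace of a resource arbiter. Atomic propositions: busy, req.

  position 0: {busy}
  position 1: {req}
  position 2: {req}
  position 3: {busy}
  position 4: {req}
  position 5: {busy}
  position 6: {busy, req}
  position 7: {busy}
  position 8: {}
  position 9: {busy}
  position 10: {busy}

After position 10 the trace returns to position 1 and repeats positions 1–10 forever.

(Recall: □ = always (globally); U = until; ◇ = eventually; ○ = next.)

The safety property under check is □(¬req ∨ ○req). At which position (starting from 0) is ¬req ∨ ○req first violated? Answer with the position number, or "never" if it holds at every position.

Check ¬req ∨ ○req at each position in order: 0 ✓, 1 ✓.
At position 2 the labels are {req} and the next position 3 has {busy}, so ¬req ∨ ○req is false there. This is the first violation.

2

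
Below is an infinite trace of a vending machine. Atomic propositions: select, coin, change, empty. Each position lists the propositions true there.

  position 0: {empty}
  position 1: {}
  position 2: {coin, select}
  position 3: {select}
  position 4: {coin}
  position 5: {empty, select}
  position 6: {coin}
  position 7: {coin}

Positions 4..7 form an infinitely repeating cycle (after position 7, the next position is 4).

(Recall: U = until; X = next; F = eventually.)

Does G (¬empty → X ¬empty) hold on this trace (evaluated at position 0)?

Does not hold

¬empty → X ¬empty must hold at every position from 0 onward. It fails at position 4, so G (¬empty → X ¬empty) is false.
Positions where ¬empty holds: 1, 2, 3, 4, 6, 7.
Check X ¬empty at each: 1→ok, 2→ok, 3→ok, 4→fails, 6→ok, 7→ok.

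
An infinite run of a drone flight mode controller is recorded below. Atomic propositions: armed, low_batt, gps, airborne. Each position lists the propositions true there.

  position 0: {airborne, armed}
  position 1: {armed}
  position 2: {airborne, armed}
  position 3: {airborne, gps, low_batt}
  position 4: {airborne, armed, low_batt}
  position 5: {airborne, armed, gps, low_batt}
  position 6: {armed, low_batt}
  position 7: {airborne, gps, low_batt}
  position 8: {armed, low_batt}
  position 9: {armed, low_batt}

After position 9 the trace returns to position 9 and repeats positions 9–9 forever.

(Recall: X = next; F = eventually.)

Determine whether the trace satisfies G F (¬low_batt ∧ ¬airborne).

Does not hold

F (¬low_batt ∧ ¬airborne) must hold at every position from 0 onward. It fails at position 2, so G F (¬low_batt ∧ ¬airborne) is false.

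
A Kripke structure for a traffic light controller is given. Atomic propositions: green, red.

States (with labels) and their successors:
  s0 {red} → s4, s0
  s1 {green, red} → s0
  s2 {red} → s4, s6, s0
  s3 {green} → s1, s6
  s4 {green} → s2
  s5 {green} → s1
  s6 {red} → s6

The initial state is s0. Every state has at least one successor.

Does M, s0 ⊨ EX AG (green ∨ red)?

Satisfied

States satisfying AG (green ∨ red): {s0, s1, s2, s3, s4, s5, s6}.
States satisfying EX AG (green ∨ red): {s0, s1, s2, s3, s4, s5, s6}.
s0 ∈ Sat(EX AG (green ∨ red)).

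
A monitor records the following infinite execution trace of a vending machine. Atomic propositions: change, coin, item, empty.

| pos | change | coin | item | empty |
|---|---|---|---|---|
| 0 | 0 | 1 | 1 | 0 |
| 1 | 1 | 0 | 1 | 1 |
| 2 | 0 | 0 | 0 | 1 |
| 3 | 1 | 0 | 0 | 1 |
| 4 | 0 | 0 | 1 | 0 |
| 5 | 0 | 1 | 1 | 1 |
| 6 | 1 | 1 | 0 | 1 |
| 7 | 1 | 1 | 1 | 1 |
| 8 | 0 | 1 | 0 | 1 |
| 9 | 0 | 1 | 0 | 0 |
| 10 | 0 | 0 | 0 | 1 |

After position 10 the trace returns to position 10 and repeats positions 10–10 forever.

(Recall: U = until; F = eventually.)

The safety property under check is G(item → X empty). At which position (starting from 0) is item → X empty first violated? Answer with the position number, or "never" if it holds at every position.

item → X empty holds at every position 0..10, and those are all the positions the trace ever visits, so the invariant G(item → X empty) is never violated.

never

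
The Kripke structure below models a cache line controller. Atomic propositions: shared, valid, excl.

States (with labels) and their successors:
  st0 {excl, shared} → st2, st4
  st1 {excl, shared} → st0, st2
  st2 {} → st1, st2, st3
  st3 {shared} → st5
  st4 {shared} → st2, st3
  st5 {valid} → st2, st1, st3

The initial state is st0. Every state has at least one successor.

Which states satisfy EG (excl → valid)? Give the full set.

States satisfying excl → valid: {st2, st3, st4, st5}.
States satisfying EG (excl → valid): {st2, st3, st4, st5}.

{st2, st3, st4, st5}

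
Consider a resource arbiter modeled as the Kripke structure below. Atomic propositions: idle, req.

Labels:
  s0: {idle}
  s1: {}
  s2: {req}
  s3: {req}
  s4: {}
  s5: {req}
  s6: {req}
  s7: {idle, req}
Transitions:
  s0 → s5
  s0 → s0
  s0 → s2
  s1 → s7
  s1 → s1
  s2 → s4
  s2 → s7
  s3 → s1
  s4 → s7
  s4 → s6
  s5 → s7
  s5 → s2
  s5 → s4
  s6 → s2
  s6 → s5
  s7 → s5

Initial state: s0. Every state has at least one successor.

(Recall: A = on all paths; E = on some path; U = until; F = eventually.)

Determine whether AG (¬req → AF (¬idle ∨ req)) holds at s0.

Does not hold

States satisfying ¬req → AF (¬idle ∨ req): {s1, s2, s3, s4, s5, s6, s7}.
States satisfying AG (¬req → AF (¬idle ∨ req)): {s1, s2, s3, s4, s5, s6, s7}.
s0 is reachable from s0 and violates ¬req → AF (¬idle ∨ req), so AG fails at s0.
s0 ∉ Sat(AG (¬req → AF (¬idle ∨ req))).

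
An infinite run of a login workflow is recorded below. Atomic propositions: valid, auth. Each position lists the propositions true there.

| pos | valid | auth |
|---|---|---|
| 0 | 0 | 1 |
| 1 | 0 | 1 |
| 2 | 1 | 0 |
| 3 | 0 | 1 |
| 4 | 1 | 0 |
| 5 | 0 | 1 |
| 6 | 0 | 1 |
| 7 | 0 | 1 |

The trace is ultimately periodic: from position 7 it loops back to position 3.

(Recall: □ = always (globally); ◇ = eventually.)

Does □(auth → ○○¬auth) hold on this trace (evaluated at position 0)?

Does not hold

auth → ○○¬auth must hold at every position from 0 onward. It fails at position 1, so □(auth → ○○¬auth) is false.
Positions where auth holds: 0, 1, 3, 5, 6, 7.
Check ○○¬auth at each: 0→ok, 1→fails, 3→fails, 5→fails, 6→fails, 7→ok.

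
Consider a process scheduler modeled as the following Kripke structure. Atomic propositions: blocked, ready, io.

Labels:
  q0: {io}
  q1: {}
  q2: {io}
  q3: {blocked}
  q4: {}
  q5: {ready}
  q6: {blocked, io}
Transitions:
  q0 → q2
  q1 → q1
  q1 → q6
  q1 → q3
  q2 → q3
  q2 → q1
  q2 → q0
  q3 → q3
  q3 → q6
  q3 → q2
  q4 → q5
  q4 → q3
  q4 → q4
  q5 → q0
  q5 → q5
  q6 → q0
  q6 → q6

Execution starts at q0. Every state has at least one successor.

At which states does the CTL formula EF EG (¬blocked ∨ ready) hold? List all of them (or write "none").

States satisfying EG (¬blocked ∨ ready): {q0, q1, q2, q4, q5}.
States satisfying EF EG (¬blocked ∨ ready): {q0, q1, q2, q3, q4, q5, q6}.

{q0, q1, q2, q3, q4, q5, q6}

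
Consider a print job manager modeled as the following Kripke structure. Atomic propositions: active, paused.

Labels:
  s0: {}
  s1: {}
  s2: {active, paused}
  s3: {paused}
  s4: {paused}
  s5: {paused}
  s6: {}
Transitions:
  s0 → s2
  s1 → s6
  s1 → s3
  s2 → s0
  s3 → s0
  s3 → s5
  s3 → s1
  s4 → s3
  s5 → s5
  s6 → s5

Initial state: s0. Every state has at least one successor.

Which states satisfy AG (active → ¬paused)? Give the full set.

{s5, s6}

States satisfying active → ¬paused: {s0, s1, s3, s4, s5, s6}.
States satisfying AG (active → ¬paused): {s5, s6}.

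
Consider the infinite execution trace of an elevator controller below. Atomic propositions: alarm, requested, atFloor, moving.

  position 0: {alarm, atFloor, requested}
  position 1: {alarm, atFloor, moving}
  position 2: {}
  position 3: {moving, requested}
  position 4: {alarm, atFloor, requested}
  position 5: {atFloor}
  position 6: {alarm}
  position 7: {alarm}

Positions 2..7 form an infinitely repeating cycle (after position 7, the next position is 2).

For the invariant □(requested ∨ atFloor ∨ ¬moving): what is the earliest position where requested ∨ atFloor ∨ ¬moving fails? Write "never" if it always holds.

never

requested ∨ atFloor ∨ ¬moving holds at every position 0..7, and those are all the positions the trace ever visits, so the invariant □(requested ∨ atFloor ∨ ¬moving) is never violated.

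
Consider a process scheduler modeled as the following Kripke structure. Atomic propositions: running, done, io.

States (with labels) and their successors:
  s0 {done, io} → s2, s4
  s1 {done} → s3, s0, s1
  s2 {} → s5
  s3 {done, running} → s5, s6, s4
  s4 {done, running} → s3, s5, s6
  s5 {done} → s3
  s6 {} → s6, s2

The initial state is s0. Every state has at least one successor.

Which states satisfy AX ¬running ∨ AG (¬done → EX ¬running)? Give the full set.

States satisfying ¬running: {s0, s1, s2, s5, s6}.
States satisfying AX ¬running: {s2, s6}.
States satisfying ¬done → EX ¬running: {s0, s1, s2, s3, s4, s5, s6}.
States satisfying AG (¬done → EX ¬running): {s0, s1, s2, s3, s4, s5, s6}.
States satisfying AX ¬running ∨ AG (¬done → EX ¬running): {s0, s1, s2, s3, s4, s5, s6}.

{s0, s1, s2, s3, s4, s5, s6}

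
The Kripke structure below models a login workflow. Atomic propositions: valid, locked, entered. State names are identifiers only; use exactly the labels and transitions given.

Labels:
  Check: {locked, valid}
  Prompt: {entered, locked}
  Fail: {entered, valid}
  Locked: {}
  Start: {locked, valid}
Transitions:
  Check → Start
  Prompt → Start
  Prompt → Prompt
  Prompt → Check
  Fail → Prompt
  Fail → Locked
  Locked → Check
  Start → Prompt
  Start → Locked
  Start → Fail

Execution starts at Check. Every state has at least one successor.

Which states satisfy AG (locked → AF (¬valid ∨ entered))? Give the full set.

States satisfying locked → AF (¬valid ∨ entered): {Check, Prompt, Fail, Locked, Start}.
States satisfying AG (locked → AF (¬valid ∨ entered)): {Check, Prompt, Fail, Locked, Start}.

{Check, Prompt, Fail, Locked, Start}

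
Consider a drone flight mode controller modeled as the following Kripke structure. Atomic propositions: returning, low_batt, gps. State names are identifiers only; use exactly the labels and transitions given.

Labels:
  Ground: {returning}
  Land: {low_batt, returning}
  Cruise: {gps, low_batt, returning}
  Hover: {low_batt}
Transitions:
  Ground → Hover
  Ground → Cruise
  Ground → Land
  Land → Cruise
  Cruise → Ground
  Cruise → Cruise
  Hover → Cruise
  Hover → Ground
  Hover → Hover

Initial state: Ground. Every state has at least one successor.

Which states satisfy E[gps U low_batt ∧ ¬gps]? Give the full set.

{Land, Hover}

States satisfying gps: {Cruise}.
States satisfying low_batt ∧ ¬gps: {Land, Hover}.
States satisfying E[gps U low_batt ∧ ¬gps]: {Land, Hover}.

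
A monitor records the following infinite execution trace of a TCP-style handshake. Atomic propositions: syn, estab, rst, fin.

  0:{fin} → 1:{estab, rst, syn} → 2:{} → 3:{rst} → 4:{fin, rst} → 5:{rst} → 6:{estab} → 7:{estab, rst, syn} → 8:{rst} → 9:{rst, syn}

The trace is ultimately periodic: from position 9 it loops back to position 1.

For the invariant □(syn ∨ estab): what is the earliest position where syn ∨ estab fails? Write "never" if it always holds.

0

At position 0 the labels are {fin}, so syn ∨ estab is false there. This is the first violation.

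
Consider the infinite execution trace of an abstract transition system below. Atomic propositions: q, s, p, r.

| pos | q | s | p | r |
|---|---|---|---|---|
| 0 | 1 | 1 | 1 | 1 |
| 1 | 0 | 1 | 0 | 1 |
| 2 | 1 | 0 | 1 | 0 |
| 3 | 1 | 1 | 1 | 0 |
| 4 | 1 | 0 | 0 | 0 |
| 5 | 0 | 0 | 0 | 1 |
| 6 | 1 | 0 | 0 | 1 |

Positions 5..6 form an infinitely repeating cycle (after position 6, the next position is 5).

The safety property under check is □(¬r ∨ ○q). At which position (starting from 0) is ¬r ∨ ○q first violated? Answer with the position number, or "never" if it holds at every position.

0

At position 0 the labels are {p, q, r, s} and the next position 1 has {r, s}, so ¬r ∨ ○q is false there. This is the first violation.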